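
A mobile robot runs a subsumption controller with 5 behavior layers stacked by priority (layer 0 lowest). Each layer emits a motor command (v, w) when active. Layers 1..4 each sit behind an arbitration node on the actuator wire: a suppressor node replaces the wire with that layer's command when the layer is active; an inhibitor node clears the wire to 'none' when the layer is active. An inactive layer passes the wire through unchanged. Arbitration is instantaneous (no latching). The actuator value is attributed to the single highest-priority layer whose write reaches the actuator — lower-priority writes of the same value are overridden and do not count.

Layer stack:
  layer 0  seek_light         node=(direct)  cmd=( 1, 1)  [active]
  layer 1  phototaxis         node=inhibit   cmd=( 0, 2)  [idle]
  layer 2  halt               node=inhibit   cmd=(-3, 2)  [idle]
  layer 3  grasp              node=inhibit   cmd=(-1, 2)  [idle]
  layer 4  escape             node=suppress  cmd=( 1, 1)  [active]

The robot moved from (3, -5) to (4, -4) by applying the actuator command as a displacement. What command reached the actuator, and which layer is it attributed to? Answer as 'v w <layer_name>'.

displacement = (4, -4) − (3, -5) = (1, 1)
L0 seek_light: active, feeds wire = (1, 1)
L1 phototaxis: idle → wire stays (1, 1)
L2 halt: idle → wire stays (1, 1)
L3 grasp: idle → wire stays (1, 1)
L4 escape: active, suppressor → wire = (1, 1)
actuator = (1, 1) — from layer 4 (escape)

1 1 escape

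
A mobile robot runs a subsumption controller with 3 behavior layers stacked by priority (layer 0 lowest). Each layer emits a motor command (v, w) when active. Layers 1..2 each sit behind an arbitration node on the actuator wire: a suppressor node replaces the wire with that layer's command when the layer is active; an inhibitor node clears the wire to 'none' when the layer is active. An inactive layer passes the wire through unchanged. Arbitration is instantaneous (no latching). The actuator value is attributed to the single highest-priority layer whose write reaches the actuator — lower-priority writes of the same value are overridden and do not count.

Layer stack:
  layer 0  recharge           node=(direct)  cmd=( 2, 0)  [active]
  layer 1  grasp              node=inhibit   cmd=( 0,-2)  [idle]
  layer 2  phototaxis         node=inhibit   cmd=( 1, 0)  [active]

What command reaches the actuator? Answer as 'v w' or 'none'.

[0] recharge on; wire := (2, 0)
[1] grasp off; pass (2, 0)
[2] phototaxis on (inhibit); wire := none
output none

none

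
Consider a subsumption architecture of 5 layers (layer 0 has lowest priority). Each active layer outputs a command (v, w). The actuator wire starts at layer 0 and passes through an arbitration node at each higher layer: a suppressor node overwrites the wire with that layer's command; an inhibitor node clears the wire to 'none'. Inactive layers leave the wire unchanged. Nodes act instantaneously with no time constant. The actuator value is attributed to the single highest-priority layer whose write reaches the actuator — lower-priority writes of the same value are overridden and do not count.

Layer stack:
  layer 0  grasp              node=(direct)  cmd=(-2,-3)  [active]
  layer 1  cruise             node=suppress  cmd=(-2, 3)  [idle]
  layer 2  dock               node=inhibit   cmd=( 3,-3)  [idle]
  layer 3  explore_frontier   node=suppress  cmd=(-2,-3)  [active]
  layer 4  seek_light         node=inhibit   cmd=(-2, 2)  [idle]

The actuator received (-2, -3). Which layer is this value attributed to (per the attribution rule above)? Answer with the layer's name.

[0] grasp on; wire := (-2, -3)
[1] cruise off; pass (-2, -3)
[2] dock off; pass (-2, -3)
[3] explore_frontier on (suppress); wire := (-2, -3)
[4] seek_light off; pass (-2, -3)
output (-2, -3)
last writer: layer 3 = explore_frontier

explore_frontier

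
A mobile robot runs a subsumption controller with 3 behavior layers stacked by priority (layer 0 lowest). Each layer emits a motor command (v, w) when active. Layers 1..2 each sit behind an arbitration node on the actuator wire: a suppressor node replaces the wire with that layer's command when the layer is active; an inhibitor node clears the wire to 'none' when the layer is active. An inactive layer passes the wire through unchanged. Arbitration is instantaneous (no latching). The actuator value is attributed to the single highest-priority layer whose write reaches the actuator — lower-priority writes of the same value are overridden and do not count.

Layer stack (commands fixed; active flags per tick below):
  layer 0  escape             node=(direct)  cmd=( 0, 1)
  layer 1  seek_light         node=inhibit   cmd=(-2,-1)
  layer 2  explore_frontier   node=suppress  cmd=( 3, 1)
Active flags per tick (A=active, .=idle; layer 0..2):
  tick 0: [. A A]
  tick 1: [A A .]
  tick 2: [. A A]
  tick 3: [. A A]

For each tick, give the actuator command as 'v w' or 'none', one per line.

3 1
none
3 1
3 1

tick 0:
  L0 escape: idle → wire = none
  L1 seek_light: active, inhibitor → wire = none
  L2 explore_frontier: active, suppressor → wire = (3, 1)
  actuator = (3, 1)
tick 1:
  L0 escape: active, feeds wire = (0, 1)
  L1 seek_light: active, inhibitor → wire = none
  L2 explore_frontier: idle → wire stays none
  actuator = none
tick 2:
  L0 escape: idle → wire = none
  L1 seek_light: active, inhibitor → wire = none
  L2 explore_frontier: active, suppressor → wire = (3, 1)
  actuator = (3, 1)
tick 3:
  L0 escape: idle → wire = none
  L1 seek_light: active, inhibitor → wire = none
  L2 explore_frontier: active, suppressor → wire = (3, 1)
  actuator = (3, 1)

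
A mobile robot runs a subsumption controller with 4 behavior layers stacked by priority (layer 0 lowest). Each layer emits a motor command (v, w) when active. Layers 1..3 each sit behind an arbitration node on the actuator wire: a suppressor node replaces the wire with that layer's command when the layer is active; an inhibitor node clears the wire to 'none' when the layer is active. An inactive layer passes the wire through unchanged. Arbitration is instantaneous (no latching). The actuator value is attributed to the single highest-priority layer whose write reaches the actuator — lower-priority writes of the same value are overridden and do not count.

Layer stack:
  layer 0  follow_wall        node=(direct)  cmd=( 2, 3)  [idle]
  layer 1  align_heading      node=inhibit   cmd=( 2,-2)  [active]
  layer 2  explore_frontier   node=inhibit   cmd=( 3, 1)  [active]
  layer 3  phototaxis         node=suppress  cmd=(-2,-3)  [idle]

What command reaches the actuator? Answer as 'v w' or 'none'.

[0] follow_wall off; wire := none
[1] align_heading on (inhibit); wire := none
[2] explore_frontier on (inhibit); wire := none
[3] phototaxis off; pass none
output none

none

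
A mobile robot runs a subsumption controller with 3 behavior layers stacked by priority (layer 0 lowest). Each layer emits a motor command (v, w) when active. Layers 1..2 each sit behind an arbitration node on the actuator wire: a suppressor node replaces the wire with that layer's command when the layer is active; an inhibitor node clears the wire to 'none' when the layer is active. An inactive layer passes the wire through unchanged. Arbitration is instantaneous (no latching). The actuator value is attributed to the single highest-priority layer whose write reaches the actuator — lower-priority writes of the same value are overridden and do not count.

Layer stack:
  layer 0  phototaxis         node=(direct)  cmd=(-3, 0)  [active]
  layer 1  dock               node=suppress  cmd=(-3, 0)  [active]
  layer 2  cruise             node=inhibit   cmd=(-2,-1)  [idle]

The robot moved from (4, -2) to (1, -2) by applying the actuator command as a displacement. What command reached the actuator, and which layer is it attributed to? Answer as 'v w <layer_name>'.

displacement = (1, -2) − (4, -2) = (-3, 0)
[0] phototaxis on; wire := (-3, 0)
[1] dock on (suppress); wire := (-3, 0)
[2] cruise off; pass (-3, 0)
output (-3, 0) — from layer 1 (dock)

-3 0 dock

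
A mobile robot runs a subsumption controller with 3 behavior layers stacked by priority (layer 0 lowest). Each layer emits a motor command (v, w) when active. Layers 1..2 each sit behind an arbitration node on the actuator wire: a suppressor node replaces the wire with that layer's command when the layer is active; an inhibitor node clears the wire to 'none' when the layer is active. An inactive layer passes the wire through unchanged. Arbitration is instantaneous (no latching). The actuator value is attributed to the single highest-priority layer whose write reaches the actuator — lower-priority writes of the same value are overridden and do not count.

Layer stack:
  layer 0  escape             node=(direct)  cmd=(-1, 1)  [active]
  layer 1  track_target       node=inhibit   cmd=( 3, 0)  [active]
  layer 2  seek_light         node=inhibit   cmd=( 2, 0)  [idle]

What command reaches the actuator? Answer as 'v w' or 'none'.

[0] escape on; wire := (-1, 1)
[1] track_target on (inhibit); wire := none
[2] seek_light off; pass none
output none

none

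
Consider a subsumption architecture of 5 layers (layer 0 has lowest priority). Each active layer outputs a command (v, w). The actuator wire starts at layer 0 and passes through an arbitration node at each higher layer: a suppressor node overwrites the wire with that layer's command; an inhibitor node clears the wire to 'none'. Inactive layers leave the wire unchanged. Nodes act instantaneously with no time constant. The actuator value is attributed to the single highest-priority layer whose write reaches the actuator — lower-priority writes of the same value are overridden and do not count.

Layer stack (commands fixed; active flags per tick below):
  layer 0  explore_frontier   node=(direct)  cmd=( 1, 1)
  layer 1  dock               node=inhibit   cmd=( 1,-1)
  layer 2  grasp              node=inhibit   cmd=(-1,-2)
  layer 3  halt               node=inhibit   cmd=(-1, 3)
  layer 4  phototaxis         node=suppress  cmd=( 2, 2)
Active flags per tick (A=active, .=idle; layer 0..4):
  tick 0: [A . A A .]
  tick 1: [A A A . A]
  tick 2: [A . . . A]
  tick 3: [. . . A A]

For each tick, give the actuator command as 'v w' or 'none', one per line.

none
2 2
2 2
2 2

tick 0:
  layer 0 (explore_frontier) active — direct: (1, 1)
  layer 1 (dock) idle — unchanged: (1, 1)
  layer 2 (grasp) active — inhibits: none
  layer 3 (halt) active — inhibits: none
  layer 4 (phototaxis) idle — unchanged: none
  → actuator none
tick 1:
  layer 0 (explore_frontier) active — direct: (1, 1)
  layer 1 (dock) active — inhibits: none
  layer 2 (grasp) active — inhibits: none
  layer 3 (halt) idle — unchanged: none
  layer 4 (phototaxis) active — suppresses: (2, 2)
  → actuator (2, 2)
tick 2:
  layer 0 (explore_frontier) active — direct: (1, 1)
  layer 1 (dock) idle — unchanged: (1, 1)
  layer 2 (grasp) idle — unchanged: (1, 1)
  layer 3 (halt) idle — unchanged: (1, 1)
  layer 4 (phototaxis) active — suppresses: (2, 2)
  → actuator (2, 2)
tick 3:
  layer 0 (explore_frontier) idle — none
  layer 1 (dock) idle — unchanged: none
  layer 2 (grasp) idle — unchanged: none
  layer 3 (halt) active — inhibits: none
  layer 4 (phototaxis) active — suppresses: (2, 2)
  → actuator (2, 2)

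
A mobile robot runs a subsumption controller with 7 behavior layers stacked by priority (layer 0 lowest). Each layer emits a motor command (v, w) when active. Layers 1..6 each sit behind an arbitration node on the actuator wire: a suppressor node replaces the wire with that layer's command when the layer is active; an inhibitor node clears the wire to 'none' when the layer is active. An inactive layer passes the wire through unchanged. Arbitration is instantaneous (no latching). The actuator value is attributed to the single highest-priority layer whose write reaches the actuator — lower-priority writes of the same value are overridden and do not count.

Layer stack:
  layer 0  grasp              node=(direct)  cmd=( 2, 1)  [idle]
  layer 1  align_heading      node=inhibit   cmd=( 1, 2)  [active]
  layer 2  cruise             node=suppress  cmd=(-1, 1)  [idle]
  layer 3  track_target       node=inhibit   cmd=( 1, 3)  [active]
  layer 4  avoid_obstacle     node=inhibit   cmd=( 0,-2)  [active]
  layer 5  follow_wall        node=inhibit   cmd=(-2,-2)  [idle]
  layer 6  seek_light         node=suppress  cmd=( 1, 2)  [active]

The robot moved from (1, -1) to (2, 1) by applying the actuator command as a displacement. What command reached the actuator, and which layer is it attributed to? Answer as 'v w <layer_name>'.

displacement = (2, 1) − (1, -1) = (1, 2)
layer 0 (grasp) idle — none
layer 1 (align_heading) active — inhibits: none
layer 2 (cruise) idle — unchanged: none
layer 3 (track_target) active — inhibits: none
layer 4 (avoid_obstacle) active — inhibits: none
layer 5 (follow_wall) idle — unchanged: none
layer 6 (seek_light) active — suppresses: (1, 2)
→ actuator (1, 2) — from layer 6 (seek_light)

1 2 seek_light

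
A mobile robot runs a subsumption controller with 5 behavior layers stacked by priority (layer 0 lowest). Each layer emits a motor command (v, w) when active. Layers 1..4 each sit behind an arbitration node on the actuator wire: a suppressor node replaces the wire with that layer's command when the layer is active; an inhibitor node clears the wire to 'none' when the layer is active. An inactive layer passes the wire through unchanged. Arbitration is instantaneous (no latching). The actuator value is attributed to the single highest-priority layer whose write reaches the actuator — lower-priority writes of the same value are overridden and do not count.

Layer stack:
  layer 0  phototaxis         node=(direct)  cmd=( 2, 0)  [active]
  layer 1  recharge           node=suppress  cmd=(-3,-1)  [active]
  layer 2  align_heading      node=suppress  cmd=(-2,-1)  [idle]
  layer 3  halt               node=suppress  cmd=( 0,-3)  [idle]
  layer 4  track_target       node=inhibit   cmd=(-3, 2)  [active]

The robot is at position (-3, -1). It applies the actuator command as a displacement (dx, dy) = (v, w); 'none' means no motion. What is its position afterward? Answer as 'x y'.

layer 0 (phototaxis) active — direct: (2, 0)
layer 1 (recharge) active — suppresses: (-3, -1)
layer 2 (align_heading) idle — unchanged: (-3, -1)
layer 3 (halt) idle — unchanged: (-3, -1)
layer 4 (track_target) active — inhibits: none
→ actuator none
position: (-3, -1) + none = (-3, -1)

-3 -1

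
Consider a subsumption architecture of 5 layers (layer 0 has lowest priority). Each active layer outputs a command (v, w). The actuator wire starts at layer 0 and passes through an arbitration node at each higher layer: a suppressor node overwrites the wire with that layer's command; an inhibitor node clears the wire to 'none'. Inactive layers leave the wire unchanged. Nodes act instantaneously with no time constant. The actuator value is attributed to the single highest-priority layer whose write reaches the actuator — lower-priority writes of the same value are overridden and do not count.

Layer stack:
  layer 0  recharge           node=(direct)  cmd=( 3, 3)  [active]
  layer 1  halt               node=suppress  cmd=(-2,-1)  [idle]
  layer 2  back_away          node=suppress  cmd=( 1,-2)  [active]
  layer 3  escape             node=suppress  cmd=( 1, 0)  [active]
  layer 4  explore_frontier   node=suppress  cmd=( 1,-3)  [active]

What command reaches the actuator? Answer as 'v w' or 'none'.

layer 0 (recharge) active — direct: (3, 3)
layer 1 (halt) idle — unchanged: (3, 3)
layer 2 (back_away) active — suppresses: (1, -2)
layer 3 (escape) active — suppresses: (1, 0)
layer 4 (explore_frontier) active — suppresses: (1, -3)
→ actuator (1, -3)

1 -3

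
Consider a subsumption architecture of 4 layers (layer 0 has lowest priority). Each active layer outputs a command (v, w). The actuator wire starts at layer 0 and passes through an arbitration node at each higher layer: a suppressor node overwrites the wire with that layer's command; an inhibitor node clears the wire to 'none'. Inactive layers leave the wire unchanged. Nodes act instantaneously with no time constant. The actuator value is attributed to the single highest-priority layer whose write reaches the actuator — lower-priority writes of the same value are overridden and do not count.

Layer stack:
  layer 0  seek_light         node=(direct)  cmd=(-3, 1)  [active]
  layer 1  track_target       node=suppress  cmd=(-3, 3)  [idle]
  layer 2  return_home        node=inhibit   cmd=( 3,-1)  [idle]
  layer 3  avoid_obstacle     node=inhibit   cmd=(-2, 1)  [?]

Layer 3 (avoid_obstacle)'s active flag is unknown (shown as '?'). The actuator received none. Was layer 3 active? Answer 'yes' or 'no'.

yes

If layer 3 is active=yes:
  actuator would be none
If layer 3 is active=no:
  actuator would be (-3, 1)
Observed none, so layer 3 was active.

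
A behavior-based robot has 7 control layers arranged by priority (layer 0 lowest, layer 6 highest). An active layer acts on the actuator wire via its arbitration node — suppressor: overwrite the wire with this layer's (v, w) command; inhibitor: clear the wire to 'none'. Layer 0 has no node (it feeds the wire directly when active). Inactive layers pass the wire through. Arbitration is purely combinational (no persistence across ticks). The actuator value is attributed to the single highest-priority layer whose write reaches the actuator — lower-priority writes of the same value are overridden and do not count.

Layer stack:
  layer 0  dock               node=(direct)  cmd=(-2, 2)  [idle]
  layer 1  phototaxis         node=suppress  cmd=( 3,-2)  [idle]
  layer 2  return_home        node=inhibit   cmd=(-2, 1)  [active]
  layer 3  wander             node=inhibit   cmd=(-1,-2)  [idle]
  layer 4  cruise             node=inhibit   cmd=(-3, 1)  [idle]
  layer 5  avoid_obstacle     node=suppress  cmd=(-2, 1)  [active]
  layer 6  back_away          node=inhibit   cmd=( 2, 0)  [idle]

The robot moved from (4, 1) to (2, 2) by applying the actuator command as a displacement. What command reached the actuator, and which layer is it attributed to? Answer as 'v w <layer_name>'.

-2 1 avoid_obstacle

displacement = (2, 2) − (4, 1) = (-2, 1)
layer 0 (dock) idle — none
layer 1 (phototaxis) idle — unchanged: none
layer 2 (return_home) active — inhibits: none
layer 3 (wander) idle — unchanged: none
layer 4 (cruise) idle — unchanged: none
layer 5 (avoid_obstacle) active — suppresses: (-2, 1)
layer 6 (back_away) idle — unchanged: (-2, 1)
→ actuator (-2, 1) — from layer 5 (avoid_obstacle)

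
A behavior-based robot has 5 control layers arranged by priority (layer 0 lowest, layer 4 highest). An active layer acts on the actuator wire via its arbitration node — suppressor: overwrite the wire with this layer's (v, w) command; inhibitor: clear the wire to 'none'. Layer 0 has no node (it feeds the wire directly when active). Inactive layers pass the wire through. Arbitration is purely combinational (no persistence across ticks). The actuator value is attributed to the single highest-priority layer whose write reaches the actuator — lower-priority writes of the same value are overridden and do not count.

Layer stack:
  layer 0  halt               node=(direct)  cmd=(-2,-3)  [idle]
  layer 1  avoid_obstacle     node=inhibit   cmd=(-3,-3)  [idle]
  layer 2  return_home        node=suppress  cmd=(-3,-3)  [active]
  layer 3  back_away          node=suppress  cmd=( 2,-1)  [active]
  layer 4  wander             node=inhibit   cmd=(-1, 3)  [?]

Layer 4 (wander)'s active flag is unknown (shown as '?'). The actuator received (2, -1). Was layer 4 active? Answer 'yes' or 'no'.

If layer 4 is active=yes:
  actuator would be none
If layer 4 is active=no:
  actuator would be (2, -1)
Observed (2, -1), so layer 4 was idle.

no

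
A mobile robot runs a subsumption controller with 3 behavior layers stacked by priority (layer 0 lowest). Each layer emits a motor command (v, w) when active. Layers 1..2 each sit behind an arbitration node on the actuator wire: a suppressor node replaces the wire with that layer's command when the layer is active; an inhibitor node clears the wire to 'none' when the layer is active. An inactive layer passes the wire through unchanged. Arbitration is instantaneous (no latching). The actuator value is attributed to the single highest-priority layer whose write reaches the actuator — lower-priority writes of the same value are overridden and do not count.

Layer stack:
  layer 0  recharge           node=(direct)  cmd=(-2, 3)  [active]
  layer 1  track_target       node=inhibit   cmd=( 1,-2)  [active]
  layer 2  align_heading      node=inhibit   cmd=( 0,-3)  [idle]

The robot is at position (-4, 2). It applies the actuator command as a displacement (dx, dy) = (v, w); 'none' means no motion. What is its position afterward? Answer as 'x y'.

-4 2

L0 recharge: active, feeds wire = (-2, 3)
L1 track_target: active, inhibitor → wire = none
L2 align_heading: idle → wire stays none
actuator = none
position: (-4, 2) + none = (-4, 2)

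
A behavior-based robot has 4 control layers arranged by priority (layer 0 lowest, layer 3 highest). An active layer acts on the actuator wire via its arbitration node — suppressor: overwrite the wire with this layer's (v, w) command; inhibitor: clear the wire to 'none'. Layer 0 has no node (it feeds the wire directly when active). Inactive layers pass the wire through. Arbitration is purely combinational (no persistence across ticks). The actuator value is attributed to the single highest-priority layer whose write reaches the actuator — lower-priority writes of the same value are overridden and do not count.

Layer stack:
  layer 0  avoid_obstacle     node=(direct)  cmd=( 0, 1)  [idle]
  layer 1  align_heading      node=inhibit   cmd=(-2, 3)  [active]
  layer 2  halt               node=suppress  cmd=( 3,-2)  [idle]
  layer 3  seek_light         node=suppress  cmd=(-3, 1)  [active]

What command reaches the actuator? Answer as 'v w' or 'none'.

L0 avoid_obstacle: idle → wire = none
L1 align_heading: active, inhibitor → wire = none
L2 halt: idle → wire stays none
L3 seek_light: active, suppressor → wire = (-3, 1)
actuator = (-3, 1)

-3 1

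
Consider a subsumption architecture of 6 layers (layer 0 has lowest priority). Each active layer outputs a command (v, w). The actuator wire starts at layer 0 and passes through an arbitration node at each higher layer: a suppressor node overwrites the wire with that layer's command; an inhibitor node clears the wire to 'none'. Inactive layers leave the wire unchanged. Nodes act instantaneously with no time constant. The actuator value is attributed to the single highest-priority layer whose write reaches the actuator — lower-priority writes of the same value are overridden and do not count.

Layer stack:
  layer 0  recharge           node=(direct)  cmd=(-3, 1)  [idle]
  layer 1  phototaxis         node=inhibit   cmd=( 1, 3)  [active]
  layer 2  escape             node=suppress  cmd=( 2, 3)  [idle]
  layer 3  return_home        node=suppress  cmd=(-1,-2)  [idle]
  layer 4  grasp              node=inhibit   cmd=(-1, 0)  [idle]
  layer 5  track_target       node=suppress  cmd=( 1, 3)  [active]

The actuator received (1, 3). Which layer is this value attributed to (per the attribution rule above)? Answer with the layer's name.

[0] recharge off; wire := none
[1] phototaxis on (inhibit); wire := none
[2] escape off; pass none
[3] return_home off; pass none
[4] grasp off; pass none
[5] track_target on (suppress); wire := (1, 3)
output (1, 3)
last writer: layer 5 = track_target

track_target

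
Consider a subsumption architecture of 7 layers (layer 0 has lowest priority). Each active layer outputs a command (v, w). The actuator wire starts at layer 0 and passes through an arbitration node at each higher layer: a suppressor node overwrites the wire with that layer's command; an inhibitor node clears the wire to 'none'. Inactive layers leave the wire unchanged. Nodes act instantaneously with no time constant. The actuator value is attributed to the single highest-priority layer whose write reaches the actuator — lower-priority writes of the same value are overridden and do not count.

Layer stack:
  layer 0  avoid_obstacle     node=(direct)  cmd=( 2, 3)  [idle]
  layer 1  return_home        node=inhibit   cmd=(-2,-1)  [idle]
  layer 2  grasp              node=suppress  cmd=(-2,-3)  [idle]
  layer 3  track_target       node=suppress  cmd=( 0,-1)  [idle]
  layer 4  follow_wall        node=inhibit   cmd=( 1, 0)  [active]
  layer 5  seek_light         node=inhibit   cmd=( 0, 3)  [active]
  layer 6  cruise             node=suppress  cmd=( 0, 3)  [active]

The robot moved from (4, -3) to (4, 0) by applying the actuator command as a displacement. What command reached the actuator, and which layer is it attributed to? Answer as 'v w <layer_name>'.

displacement = (4, 0) − (4, -3) = (0, 3)
L0 avoid_obstacle: idle → wire = none
L1 return_home: idle → wire stays none
L2 grasp: idle → wire stays none
L3 track_target: idle → wire stays none
L4 follow_wall: active, inhibitor → wire = none
L5 seek_light: active, inhibitor → wire = none
L6 cruise: active, suppressor → wire = (0, 3)
actuator = (0, 3) — from layer 6 (cruise)

0 3 cruise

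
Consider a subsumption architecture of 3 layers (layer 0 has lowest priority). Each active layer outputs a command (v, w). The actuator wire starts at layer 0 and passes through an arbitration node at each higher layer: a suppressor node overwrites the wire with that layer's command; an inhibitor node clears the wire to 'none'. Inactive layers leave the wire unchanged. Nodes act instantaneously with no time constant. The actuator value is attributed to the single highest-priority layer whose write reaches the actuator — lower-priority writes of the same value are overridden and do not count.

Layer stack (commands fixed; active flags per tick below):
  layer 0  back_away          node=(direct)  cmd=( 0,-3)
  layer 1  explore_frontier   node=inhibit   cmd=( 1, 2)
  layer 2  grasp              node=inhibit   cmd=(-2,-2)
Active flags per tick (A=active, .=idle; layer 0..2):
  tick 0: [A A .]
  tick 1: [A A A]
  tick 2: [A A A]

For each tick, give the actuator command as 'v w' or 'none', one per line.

tick 0:
  [0] back_away on; wire := (0, -3)
  [1] explore_frontier on (inhibit); wire := none
  [2] grasp off; pass none
  output none
tick 1:
  [0] back_away on; wire := (0, -3)
  [1] explore_frontier on (inhibit); wire := none
  [2] grasp on (inhibit); wire := none
  output none
tick 2:
  [0] back_away on; wire := (0, -3)
  [1] explore_frontier on (inhibit); wire := none
  [2] grasp on (inhibit); wire := none
  output none

none
none
none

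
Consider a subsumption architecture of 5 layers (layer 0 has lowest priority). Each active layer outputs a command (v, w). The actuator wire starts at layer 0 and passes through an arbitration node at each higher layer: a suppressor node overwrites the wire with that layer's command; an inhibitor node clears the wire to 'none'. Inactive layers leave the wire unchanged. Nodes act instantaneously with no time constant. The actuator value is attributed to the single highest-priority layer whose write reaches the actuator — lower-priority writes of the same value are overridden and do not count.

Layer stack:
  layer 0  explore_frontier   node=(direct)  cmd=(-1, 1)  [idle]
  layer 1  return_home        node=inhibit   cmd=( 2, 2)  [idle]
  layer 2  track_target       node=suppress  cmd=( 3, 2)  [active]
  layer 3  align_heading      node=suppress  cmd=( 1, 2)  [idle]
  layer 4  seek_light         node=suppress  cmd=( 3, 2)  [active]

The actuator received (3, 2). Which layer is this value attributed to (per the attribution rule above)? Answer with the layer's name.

seek_light

L0 explore_frontier: idle → wire = none
L1 return_home: idle → wire stays none
L2 track_target: active, suppressor → wire = (3, 2)
L3 align_heading: idle → wire stays (3, 2)
L4 seek_light: active, suppressor → wire = (3, 2)
actuator = (3, 2)
last writer: layer 4 = seek_light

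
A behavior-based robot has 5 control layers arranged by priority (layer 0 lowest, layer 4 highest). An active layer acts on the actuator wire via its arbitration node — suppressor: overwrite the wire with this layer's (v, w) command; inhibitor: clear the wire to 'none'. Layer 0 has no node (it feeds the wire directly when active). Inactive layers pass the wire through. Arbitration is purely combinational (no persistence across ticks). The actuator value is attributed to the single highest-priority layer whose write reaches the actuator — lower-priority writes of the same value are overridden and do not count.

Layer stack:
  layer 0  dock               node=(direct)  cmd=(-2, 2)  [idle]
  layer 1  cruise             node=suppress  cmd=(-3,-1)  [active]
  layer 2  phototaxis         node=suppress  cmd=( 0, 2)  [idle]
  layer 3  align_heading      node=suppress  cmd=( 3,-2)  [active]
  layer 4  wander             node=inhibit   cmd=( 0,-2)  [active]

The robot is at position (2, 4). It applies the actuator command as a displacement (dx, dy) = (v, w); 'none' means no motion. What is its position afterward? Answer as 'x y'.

2 4

L0 dock: idle → wire = none
L1 cruise: active, suppressor → wire = (-3, -1)
L2 phototaxis: idle → wire stays (-3, -1)
L3 align_heading: active, suppressor → wire = (3, -2)
L4 wander: active, inhibitor → wire = none
actuator = none
position: (2, 4) + none = (2, 4)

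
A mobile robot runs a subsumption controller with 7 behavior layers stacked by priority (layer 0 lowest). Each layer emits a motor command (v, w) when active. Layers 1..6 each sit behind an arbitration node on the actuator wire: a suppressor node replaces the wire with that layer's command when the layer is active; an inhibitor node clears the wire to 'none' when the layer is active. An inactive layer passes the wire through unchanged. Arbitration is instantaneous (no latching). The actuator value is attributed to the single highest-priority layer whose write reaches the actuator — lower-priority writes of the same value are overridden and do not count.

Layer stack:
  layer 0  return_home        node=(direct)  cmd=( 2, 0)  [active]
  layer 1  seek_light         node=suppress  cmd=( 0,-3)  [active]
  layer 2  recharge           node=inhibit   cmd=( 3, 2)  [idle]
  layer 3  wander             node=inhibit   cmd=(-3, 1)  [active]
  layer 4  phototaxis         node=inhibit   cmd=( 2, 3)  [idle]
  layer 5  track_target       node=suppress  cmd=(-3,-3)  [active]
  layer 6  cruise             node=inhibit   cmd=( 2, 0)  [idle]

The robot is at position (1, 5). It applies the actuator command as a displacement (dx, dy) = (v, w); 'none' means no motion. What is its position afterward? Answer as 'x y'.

[0] return_home on; wire := (2, 0)
[1] seek_light on (suppress); wire := (0, -3)
[2] recharge off; pass (0, -3)
[3] wander on (inhibit); wire := none
[4] phototaxis off; pass none
[5] track_target on (suppress); wire := (-3, -3)
[6] cruise off; pass (-3, -3)
output (-3, -3)
position: (1, 5) + (-3, -3) = (-2, 2)

-2 2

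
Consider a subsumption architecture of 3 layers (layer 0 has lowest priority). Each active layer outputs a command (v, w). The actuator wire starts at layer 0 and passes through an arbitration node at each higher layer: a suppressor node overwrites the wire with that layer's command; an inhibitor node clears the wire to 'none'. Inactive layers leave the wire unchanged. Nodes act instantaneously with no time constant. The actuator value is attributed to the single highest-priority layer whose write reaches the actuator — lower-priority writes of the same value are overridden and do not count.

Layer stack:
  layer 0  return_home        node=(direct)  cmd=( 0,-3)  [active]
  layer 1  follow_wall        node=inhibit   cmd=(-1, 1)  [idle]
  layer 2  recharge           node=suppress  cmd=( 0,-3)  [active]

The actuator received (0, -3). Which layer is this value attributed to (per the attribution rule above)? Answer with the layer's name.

recharge

[0] return_home on; wire := (0, -3)
[1] follow_wall off; pass (0, -3)
[2] recharge on (suppress); wire := (0, -3)
output (0, -3)
last writer: layer 2 = recharge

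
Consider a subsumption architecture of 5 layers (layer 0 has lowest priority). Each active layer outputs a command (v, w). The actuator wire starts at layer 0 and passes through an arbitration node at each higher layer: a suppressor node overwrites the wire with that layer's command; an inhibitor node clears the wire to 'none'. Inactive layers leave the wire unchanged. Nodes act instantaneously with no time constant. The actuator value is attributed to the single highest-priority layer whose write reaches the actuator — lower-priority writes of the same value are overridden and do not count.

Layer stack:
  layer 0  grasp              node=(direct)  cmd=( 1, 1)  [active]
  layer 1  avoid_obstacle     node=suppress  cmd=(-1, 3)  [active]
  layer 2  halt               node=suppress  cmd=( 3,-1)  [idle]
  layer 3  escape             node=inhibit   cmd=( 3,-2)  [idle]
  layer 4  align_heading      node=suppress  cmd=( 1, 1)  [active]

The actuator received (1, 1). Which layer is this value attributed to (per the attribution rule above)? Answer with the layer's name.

align_heading

L0 grasp: active, feeds wire = (1, 1)
L1 avoid_obstacle: active, suppressor → wire = (-1, 3)
L2 halt: idle → wire stays (-1, 3)
L3 escape: idle → wire stays (-1, 3)
L4 align_heading: active, suppressor → wire = (1, 1)
actuator = (1, 1)
last writer: layer 4 = align_heading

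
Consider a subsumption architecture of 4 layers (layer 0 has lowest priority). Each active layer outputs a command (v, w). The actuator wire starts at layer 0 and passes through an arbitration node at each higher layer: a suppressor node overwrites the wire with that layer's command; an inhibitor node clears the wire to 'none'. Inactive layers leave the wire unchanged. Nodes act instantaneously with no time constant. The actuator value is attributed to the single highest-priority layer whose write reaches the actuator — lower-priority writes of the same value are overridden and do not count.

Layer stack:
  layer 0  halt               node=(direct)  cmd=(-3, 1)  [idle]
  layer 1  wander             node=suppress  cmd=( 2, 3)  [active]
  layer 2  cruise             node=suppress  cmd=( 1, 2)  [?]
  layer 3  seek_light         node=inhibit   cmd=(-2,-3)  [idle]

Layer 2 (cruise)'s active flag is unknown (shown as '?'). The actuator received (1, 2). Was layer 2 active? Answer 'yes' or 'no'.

yes

If layer 2 is active=yes:
  actuator would be (1, 2)
If layer 2 is active=no:
  actuator would be (2, 3)
Observed (1, 2), so layer 2 was active.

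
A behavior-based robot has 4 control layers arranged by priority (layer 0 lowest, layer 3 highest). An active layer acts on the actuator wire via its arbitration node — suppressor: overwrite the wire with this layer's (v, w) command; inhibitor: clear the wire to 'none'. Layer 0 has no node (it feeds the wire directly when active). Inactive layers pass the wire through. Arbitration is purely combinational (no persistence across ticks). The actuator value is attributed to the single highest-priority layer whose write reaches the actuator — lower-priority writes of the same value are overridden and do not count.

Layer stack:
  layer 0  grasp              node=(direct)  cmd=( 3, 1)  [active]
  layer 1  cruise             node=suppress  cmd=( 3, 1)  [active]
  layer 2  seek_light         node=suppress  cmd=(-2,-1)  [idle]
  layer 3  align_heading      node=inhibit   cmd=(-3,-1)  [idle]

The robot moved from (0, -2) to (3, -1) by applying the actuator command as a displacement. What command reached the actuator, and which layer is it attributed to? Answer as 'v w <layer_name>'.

displacement = (3, -1) − (0, -2) = (3, 1)
[0] grasp on; wire := (3, 1)
[1] cruise on (suppress); wire := (3, 1)
[2] seek_light off; pass (3, 1)
[3] align_heading off; pass (3, 1)
output (3, 1) — from layer 1 (cruise)

3 1 cruise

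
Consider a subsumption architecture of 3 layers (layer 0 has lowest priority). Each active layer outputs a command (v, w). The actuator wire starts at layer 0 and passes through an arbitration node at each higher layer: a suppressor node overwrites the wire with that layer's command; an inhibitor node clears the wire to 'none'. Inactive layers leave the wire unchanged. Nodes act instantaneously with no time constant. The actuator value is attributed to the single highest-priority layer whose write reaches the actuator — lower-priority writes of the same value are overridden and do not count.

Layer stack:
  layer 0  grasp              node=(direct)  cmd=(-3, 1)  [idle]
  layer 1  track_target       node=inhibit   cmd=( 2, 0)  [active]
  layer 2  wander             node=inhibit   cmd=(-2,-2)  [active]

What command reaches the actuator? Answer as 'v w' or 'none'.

none

L0 grasp: idle → wire = none
L1 track_target: active, inhibitor → wire = none
L2 wander: active, inhibitor → wire = none
actuator = none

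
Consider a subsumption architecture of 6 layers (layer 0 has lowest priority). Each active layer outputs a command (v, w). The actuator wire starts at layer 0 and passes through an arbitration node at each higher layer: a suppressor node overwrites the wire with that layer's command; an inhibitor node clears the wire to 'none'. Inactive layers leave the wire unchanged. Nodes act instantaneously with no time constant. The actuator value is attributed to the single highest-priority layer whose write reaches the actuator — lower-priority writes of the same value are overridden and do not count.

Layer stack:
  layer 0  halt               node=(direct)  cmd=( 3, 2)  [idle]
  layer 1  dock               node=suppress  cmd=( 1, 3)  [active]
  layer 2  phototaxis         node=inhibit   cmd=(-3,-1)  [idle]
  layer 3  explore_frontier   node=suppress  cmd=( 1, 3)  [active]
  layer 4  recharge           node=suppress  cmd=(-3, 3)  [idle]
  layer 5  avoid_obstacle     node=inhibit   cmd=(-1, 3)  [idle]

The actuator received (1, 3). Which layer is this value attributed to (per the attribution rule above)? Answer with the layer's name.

explore_frontier

[0] halt off; wire := none
[1] dock on (suppress); wire := (1, 3)
[2] phototaxis off; pass (1, 3)
[3] explore_frontier on (suppress); wire := (1, 3)
[4] recharge off; pass (1, 3)
[5] avoid_obstacle off; pass (1, 3)
output (1, 3)
last writer: layer 3 = explore_frontier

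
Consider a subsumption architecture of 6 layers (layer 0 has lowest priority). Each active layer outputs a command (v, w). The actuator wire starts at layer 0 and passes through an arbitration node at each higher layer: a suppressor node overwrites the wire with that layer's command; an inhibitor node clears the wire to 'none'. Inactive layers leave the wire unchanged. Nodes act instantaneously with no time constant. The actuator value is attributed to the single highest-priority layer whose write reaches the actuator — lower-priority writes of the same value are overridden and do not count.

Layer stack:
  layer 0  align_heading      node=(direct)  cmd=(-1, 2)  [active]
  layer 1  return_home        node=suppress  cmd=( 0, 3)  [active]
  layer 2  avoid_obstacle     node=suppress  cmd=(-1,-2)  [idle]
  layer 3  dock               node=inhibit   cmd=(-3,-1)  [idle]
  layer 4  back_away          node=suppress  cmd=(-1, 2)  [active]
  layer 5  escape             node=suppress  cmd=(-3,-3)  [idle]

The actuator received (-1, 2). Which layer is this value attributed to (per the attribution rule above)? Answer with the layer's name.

layer 0 (align_heading) active — direct: (-1, 2)
layer 1 (return_home) active — suppresses: (0, 3)
layer 2 (avoid_obstacle) idle — unchanged: (0, 3)
layer 3 (dock) idle — unchanged: (0, 3)
layer 4 (back_away) active — suppresses: (-1, 2)
layer 5 (escape) idle — unchanged: (-1, 2)
→ actuator (-1, 2)
last writer: layer 4 = back_away

back_away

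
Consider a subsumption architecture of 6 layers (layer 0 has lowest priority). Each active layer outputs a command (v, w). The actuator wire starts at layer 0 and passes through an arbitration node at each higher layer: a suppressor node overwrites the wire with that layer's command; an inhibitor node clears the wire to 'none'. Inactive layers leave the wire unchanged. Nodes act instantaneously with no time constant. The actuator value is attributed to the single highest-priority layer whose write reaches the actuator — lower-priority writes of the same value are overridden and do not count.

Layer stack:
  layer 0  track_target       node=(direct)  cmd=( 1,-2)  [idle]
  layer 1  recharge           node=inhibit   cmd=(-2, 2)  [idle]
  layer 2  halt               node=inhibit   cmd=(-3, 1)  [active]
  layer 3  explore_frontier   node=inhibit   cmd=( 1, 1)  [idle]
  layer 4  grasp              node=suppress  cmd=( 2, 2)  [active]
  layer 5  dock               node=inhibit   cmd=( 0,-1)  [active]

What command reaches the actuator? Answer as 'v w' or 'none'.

none

layer 0 (track_target) idle — none
layer 1 (recharge) idle — unchanged: none
layer 2 (halt) active — inhibits: none
layer 3 (explore_frontier) idle — unchanged: none
layer 4 (grasp) active — suppresses: (2, 2)
layer 5 (dock) active — inhibits: none
→ actuator none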